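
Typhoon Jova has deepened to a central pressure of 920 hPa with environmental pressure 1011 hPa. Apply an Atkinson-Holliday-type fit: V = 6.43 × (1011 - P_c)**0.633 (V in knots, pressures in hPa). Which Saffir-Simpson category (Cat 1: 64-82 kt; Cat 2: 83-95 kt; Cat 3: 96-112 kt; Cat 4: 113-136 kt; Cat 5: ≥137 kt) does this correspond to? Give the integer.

3

ΔP = 1011 − 920 = 91 hPa.
V ≈ 6.43 × 91^0.633 = 6.43 × 17.38 ≈ 112 kt.
112 kt falls in the Category 3 band.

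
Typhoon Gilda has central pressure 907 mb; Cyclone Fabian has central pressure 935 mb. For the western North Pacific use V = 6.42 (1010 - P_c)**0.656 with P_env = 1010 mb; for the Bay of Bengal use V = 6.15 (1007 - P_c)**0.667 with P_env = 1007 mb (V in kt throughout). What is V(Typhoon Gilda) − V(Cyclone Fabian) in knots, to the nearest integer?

Typhoon Gilda: ΔP = 103; V ≈ 6.42 × 103^0.656 ≈ 134.26 kt.
Cyclone Fabian: ΔP = 72; V ≈ 6.15 × 72^0.667 ≈ 106.59 kt.
Difference ≈ 134.26 − 106.59 = 27.67 → 28 kt.

28 kt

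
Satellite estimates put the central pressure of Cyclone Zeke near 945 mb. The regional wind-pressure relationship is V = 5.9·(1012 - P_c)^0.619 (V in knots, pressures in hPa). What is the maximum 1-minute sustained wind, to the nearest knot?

ΔP = 1012 − 945 = 67 mb.
67^0.619 ≈ 13.500.
V ≈ 5.9 × 13.500 ≈ 79.7 kt.

80 kt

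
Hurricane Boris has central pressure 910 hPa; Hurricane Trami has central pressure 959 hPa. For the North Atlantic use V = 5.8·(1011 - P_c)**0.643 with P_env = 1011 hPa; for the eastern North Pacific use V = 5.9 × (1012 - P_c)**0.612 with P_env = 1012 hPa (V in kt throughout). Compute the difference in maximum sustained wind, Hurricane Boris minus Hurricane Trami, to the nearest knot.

Hurricane Boris: ΔP = 101; V ≈ 5.8 × 101^0.643 ≈ 112.77 kt.
Hurricane Trami: ΔP = 53; V ≈ 5.9 × 53^0.612 ≈ 67.01 kt.
Difference ≈ 112.77 − 67.01 = 45.76 → 46 kt.

46 kt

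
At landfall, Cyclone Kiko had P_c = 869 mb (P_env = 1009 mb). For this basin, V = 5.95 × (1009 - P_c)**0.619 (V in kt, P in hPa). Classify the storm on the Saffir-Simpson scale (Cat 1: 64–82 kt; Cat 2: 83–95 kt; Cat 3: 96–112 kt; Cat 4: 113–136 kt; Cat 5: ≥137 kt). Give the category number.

ΔP = 1009 − 869 = 140 mb.
V ≈ 5.95 × 140^0.619 = 5.95 × 21.30 ≈ 127 kt.
127 kt falls in the Category 4 band.

4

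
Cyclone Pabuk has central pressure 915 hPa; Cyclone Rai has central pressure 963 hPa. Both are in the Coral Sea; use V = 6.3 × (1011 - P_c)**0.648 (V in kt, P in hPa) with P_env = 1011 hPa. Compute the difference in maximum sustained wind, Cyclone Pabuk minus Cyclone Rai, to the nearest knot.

44 kt

Cyclone Pabuk: ΔP = 96; V ≈ 6.3 × 96^0.648 ≈ 121.30 kt.
Cyclone Rai: ΔP = 48; V ≈ 6.3 × 48^0.648 ≈ 77.41 kt.
Difference ≈ 121.30 − 77.41 = 43.89 → 44 kt.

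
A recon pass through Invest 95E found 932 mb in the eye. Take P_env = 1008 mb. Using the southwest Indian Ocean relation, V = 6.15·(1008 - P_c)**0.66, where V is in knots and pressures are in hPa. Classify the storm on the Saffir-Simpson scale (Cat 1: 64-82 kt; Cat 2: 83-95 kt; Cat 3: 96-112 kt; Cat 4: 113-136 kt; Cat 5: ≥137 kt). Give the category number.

ΔP = 1008 − 932 = 76 mb.
V ≈ 6.15 × 76^0.66 = 6.15 × 17.43 ≈ 107 kt.
107 kt falls in the Category 3 band.

3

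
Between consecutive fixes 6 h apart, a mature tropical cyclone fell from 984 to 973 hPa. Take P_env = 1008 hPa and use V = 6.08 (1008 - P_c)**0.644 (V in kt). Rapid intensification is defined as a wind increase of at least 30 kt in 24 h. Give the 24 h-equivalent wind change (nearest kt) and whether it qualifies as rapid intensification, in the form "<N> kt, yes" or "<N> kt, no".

V₁: ΔP = 24, V ≈ 6.08 × 24^0.644 ≈ 47.07 kt.
V₂: ΔP = 35, V ≈ 6.08 × 35^0.644 ≈ 60.02 kt.
ΔV over 6 h = 12.95 kt → 24 h equivalent = 12.95 × 24/6 ≈ 51.80 kt.
52 kt ≥ 30 kt ⇒ rapid intensification.

52 kt, yes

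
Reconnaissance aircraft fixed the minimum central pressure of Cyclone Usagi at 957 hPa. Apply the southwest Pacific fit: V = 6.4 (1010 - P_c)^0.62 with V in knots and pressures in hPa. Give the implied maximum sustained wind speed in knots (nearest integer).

ΔP = 1010 − 957 = 53 hPa.
53^0.62 ≈ 11.723.
V ≈ 6.4 × 11.723 ≈ 75.0 kt.

75 kt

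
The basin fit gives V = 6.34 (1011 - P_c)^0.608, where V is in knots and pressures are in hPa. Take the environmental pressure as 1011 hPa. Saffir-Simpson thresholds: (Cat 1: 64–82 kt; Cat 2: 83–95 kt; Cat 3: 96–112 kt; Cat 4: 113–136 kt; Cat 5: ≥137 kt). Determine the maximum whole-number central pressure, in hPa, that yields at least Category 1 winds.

966 hPa

Category 1 begins at V = 64 kt.
Required ΔP = (64/6.34)^(1/0.608) = 10.095^1.645 ≈ 44.82 hPa.
P_c ≤ 1011 − 44.82 = 966.18, so the highest integer P_c is 966 hPa.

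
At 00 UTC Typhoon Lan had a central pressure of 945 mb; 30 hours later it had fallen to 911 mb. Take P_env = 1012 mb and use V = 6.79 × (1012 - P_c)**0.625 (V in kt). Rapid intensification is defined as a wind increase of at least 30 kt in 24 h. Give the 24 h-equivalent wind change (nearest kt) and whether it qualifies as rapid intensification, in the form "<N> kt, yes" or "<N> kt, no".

V₁: ΔP = 67, V ≈ 6.79 × 67^0.625 ≈ 94.01 kt.
V₂: ΔP = 101, V ≈ 6.79 × 101^0.625 ≈ 121.50 kt.
ΔV over 30 h = 27.49 kt → 24 h equivalent = 27.49 × 24/30 ≈ 21.99 kt.
22 kt < 30 kt ⇒ not rapid intensification.

22 kt, no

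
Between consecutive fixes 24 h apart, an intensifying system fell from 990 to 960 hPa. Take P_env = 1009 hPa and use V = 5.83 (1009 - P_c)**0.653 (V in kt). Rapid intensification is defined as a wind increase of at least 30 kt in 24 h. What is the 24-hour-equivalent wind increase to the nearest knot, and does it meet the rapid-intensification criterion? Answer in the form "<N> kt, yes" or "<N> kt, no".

V₁: ΔP = 19, V ≈ 5.83 × 19^0.653 ≈ 39.87 kt.
V₂: ΔP = 49, V ≈ 5.83 × 49^0.653 ≈ 74.02 kt.
ΔV over 24 h = 34.15 kt → 24 h equivalent = 34.15 × 24/24 ≈ 34.15 kt.
34 kt ≥ 30 kt ⇒ rapid intensification.

34 kt, yes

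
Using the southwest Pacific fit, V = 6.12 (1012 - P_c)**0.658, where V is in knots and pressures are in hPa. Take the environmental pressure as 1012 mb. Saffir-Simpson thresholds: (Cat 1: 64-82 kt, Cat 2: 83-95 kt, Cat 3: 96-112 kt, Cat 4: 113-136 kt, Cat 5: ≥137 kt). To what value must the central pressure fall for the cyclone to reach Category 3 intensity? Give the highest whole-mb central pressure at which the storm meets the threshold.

Category 3 begins at V = 96 kt.
Required ΔP = (96/6.12)^(1/0.658) = 15.686^1.520 ≈ 65.60 mb.
P_c ≤ 1012 − 65.60 = 946.40, so the highest integer P_c is 946 mb.

946 mb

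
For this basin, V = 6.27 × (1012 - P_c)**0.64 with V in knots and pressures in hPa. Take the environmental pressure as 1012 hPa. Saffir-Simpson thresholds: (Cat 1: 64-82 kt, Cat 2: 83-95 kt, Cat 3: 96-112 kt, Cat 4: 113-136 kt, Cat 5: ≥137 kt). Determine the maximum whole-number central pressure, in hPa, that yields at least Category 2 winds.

955 hPa

Category 2 begins at V = 83 kt.
Required ΔP = (83/6.27)^(1/0.64) = 13.238^1.562 ≈ 56.60 hPa.
P_c ≤ 1012 − 56.60 = 955.40, so the highest integer P_c is 955 hPa.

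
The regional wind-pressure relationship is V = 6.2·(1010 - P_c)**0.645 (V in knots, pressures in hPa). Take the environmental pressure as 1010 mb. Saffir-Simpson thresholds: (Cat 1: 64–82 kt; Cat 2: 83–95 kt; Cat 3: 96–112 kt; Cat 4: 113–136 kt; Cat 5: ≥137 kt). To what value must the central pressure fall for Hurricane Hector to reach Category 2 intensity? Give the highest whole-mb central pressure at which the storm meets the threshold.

954 mb

Category 2 begins at V = 83 kt.
Required ΔP = (83/6.2)^(1/0.645) = 13.387^1.550 ≈ 55.82 mb.
P_c ≤ 1010 − 55.82 = 954.18, so the highest integer P_c is 954 mb.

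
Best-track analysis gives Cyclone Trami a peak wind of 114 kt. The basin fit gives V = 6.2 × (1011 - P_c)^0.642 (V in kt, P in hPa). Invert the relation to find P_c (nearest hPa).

918 hPa

ΔP = (V / 6.2)^(1/0.642) = (114/6.2)^1.558.
114/6.2 = 18.387; 18.387^1.558 ≈ 93.25 hPa.
P_c = 1011 − 93.25 = 917.75 ≈ 918 hPa.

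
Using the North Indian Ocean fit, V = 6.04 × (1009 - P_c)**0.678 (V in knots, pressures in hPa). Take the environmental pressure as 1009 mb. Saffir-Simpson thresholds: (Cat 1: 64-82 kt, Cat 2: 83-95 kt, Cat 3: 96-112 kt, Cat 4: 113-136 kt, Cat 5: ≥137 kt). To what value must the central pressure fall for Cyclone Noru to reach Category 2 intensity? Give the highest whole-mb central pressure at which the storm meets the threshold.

Category 2 begins at V = 83 kt.
Required ΔP = (83/6.04)^(1/0.678) = 13.742^1.475 ≈ 47.70 mb.
P_c ≤ 1009 − 47.70 = 961.30, so the highest integer P_c is 961 mb.

961 mb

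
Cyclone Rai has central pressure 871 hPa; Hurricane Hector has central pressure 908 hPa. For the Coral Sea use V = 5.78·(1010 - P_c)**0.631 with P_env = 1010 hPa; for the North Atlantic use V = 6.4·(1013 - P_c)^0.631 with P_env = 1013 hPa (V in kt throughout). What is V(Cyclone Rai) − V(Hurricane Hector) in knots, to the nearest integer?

9 kt

Cyclone Rai: ΔP = 139; V ≈ 5.78 × 139^0.631 ≈ 130.07 kt.
Hurricane Hector: ΔP = 105; V ≈ 6.4 × 105^0.631 ≈ 120.66 kt.
Difference ≈ 130.07 − 120.66 = 9.41 → 9 kt.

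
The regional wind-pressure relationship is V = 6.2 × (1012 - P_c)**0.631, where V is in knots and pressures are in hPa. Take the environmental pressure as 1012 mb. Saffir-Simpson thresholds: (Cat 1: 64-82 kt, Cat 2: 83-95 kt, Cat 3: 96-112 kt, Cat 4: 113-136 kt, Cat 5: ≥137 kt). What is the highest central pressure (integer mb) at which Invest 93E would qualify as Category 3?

935 mb

Category 3 begins at V = 96 kt.
Required ΔP = (96/6.2)^(1/0.631) = 15.484^1.585 ≈ 76.86 mb.
P_c ≤ 1012 − 76.86 = 935.14, so the highest integer P_c is 935 mb.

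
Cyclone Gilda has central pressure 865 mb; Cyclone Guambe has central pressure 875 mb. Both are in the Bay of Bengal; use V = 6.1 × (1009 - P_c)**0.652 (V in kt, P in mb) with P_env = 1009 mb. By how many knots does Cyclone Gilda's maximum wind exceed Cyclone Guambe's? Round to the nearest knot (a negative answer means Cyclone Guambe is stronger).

7 kt

Cyclone Gilda: ΔP = 144; V ≈ 6.1 × 144^0.652 ≈ 155.81 kt.
Cyclone Guambe: ΔP = 134; V ≈ 6.1 × 134^0.652 ≈ 148.66 kt.
Difference ≈ 155.81 − 148.66 = 7.15 → 7 kt.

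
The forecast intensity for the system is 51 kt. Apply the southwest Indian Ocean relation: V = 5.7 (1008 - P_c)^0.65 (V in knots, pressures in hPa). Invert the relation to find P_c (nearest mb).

ΔP = (V / 5.7)^(1/0.65) = (51/5.7)^1.538.
51/5.7 = 8.947; 8.947^1.538 ≈ 29.12 mb.
P_c = 1008 − 29.12 = 978.88 ≈ 979 mb.

979 mb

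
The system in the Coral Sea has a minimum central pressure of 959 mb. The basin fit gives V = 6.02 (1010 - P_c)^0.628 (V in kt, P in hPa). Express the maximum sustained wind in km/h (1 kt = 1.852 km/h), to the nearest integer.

132 km/h

ΔP = 1010 − 959 = 51 mb.
V ≈ 6.02 × 51^0.628 = 6.02 × 11.813 ≈ 71.113 kt.
71.113 × 1.852 ≈ 131.70 km/h → 132 km/h.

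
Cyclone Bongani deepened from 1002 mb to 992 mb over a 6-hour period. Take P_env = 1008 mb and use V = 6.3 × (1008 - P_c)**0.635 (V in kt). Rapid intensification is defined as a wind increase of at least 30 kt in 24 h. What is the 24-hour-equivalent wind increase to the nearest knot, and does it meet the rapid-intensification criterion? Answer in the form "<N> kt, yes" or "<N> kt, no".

68 kt, yes

V₁: ΔP = 6, V ≈ 6.3 × 6^0.635 ≈ 19.65 kt.
V₂: ΔP = 16, V ≈ 6.3 × 16^0.635 ≈ 36.64 kt.
ΔV over 6 h = 16.99 kt → 24 h equivalent = 16.99 × 24/6 ≈ 67.96 kt.
68 kt ≥ 30 kt ⇒ rapid intensification.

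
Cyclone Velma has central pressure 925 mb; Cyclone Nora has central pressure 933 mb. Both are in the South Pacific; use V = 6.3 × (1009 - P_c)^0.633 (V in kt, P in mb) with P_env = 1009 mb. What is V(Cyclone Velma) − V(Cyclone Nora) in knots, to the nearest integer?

Cyclone Velma: ΔP = 84; V ≈ 6.3 × 84^0.633 ≈ 104.09 kt.
Cyclone Nora: ΔP = 76; V ≈ 6.3 × 76^0.633 ≈ 97.70 kt.
Difference ≈ 104.09 − 97.70 = 6.39 → 6 kt.

6 kt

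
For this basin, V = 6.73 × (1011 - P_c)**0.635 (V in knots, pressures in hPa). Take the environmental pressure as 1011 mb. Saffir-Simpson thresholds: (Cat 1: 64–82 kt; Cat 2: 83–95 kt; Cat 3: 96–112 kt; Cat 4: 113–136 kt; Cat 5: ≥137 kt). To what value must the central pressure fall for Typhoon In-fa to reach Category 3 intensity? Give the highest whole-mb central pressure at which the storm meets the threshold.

Category 3 begins at V = 96 kt.
Required ΔP = (96/6.73)^(1/0.635) = 14.264^1.575 ≈ 65.72 mb.
P_c ≤ 1011 − 65.72 = 945.28, so the highest integer P_c is 945 mb.

945 mb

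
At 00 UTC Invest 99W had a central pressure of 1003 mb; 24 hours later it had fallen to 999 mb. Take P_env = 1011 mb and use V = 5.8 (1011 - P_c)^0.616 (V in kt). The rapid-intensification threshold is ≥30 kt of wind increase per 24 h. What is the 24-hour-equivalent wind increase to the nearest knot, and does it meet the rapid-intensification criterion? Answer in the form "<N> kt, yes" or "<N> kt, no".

6 kt, no

V₁: ΔP = 8, V ≈ 5.8 × 8^0.616 ≈ 20.88 kt.
V₂: ΔP = 12, V ≈ 5.8 × 12^0.616 ≈ 26.80 kt.
ΔV over 24 h = 5.92 kt → 24 h equivalent = 5.92 × 24/24 ≈ 5.92 kt.
6 kt < 30 kt ⇒ not rapid intensification.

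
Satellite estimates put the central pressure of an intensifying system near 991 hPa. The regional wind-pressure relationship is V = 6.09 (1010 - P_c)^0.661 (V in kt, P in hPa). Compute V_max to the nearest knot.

ΔP = 1010 − 991 = 19 hPa.
19^0.661 ≈ 7.003.
V ≈ 6.09 × 7.003 ≈ 42.6 kt.

43 kt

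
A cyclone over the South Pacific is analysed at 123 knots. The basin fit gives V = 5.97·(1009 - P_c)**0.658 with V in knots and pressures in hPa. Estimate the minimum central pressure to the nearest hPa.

ΔP = (V / 5.97)^(1/0.658) = (123/5.97)^1.520.
123/5.97 = 20.603; 20.603^1.520 ≈ 99.28 hPa.
P_c = 1009 − 99.28 = 909.72 ≈ 910 hPa.

910 hPa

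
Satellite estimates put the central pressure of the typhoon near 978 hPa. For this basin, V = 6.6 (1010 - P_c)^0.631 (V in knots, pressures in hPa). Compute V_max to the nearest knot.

ΔP = 1010 − 978 = 32 hPa.
32^0.631 ≈ 8.907.
V ≈ 6.6 × 8.907 ≈ 58.8 kt.

59 kt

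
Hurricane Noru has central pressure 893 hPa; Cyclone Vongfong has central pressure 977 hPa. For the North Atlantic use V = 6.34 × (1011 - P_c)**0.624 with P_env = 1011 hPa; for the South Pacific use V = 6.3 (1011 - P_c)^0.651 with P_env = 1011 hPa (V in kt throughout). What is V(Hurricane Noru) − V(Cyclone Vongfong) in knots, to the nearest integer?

62 kt

Hurricane Noru: ΔP = 118; V ≈ 6.34 × 118^0.624 ≈ 124.44 kt.
Cyclone Vongfong: ΔP = 34; V ≈ 6.3 × 34^0.651 ≈ 62.57 kt.
Difference ≈ 124.44 − 62.57 = 61.87 → 62 kt.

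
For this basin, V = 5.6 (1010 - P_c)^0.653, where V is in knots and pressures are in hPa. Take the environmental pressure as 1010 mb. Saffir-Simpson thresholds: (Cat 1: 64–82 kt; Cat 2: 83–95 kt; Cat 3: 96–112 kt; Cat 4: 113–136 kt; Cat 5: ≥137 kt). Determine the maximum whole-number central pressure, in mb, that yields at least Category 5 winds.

876 mb

Category 5 begins at V = 137 kt.
Required ΔP = (137/5.6)^(1/0.653) = 24.464^1.531 ≈ 133.78 mb.
P_c ≤ 1010 − 133.78 = 876.22, so the highest integer P_c is 876 mb.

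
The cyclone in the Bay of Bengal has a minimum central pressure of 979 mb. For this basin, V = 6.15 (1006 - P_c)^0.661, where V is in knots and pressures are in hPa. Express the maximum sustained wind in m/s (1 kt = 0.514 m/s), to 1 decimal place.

27.9 m/s

ΔP = 1006 − 979 = 27 mb.
V ≈ 6.15 × 27^0.661 = 6.15 × 8.833 ≈ 54.326 kt.
54.326 × 0.514 ≈ 27.92 m/s → 27.9 m/s.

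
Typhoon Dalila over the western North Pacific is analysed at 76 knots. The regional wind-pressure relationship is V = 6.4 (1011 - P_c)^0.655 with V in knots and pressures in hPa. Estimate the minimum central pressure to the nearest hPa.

ΔP = (V / 6.4)^(1/0.655) = (76/6.4)^1.527.
76/6.4 = 11.875; 11.875^1.527 ≈ 43.72 hPa.
P_c = 1011 − 43.72 = 967.28 ≈ 967 hPa.

967 hPa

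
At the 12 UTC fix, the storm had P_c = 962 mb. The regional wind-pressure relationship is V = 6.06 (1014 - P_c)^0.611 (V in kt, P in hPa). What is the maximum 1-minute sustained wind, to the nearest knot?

ΔP = 1014 − 962 = 52 mb.
52^0.611 ≈ 11.181.
V ≈ 6.06 × 11.181 ≈ 67.8 kt.

68 kt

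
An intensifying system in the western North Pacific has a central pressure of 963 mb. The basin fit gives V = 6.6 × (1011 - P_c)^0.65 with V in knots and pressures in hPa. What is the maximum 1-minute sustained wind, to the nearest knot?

ΔP = 1011 − 963 = 48 mb.
48^0.65 ≈ 12.382.
V ≈ 6.6 × 12.382 ≈ 81.7 kt.

82 kt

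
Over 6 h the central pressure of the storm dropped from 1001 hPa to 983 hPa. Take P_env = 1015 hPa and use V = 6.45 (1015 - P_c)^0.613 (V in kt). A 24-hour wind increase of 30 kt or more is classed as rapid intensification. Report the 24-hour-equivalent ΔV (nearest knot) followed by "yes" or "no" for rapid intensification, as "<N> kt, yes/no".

86 kt, yes

V₁: ΔP = 14, V ≈ 6.45 × 14^0.613 ≈ 32.52 kt.
V₂: ΔP = 32, V ≈ 6.45 × 32^0.613 ≈ 53.98 kt.
ΔV over 6 h = 21.46 kt → 24 h equivalent = 21.46 × 24/6 ≈ 85.84 kt.
86 kt ≥ 30 kt ⇒ rapid intensification.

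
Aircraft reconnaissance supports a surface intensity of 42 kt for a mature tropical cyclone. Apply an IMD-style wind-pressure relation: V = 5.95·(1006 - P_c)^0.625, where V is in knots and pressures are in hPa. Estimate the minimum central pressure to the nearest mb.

983 mb

ΔP = (V / 5.95)^(1/0.625) = (42/5.95)^1.600.
42/5.95 = 7.059; 7.059^1.600 ≈ 22.80 mb.
P_c = 1006 − 22.80 = 983.20 ≈ 983 mb.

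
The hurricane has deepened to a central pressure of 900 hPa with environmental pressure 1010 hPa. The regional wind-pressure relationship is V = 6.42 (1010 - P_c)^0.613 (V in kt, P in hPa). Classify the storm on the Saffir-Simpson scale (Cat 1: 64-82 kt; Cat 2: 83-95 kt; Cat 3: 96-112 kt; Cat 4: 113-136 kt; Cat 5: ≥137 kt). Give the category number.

4

ΔP = 1010 − 900 = 110 hPa.
V ≈ 6.42 × 110^0.613 = 6.42 × 17.84 ≈ 115 kt.
115 kt falls in the Category 4 band.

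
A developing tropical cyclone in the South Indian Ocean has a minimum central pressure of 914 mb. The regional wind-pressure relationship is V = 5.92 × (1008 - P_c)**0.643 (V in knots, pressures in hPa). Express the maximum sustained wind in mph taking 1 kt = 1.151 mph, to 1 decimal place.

126.5 mph

ΔP = 1008 − 914 = 94 mb.
V ≈ 5.92 × 94^0.643 = 5.92 × 18.566 ≈ 109.911 kt.
109.911 × 1.151 ≈ 126.51 mph → 126.5 mph.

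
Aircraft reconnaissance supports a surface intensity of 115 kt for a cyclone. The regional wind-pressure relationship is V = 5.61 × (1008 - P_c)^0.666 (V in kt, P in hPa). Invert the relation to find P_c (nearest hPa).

ΔP = (V / 5.61)^(1/0.666) = (115/5.61)^1.502.
115/5.61 = 20.499; 20.499^1.502 ≈ 93.23 hPa.
P_c = 1008 − 93.23 = 914.77 ≈ 915 hPa.

915 hPa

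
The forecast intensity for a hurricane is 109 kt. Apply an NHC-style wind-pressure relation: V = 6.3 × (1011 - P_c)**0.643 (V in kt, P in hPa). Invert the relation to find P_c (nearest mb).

ΔP = (V / 6.3)^(1/0.643) = (109/6.3)^1.555.
109/6.3 = 17.302; 17.302^1.555 ≈ 84.23 mb.
P_c = 1011 − 84.23 = 926.77 ≈ 927 mb.

927 mb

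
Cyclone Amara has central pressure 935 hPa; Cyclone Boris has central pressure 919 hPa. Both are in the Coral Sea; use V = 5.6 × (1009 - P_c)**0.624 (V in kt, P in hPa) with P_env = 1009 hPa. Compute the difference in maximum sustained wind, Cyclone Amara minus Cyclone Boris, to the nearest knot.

-11 kt

Cyclone Amara: ΔP = 74; V ≈ 5.6 × 74^0.624 ≈ 82.15 kt.
Cyclone Boris: ΔP = 90; V ≈ 5.6 × 90^0.624 ≈ 92.82 kt.
Difference ≈ 82.15 − 92.82 = -10.67 → -11 kt.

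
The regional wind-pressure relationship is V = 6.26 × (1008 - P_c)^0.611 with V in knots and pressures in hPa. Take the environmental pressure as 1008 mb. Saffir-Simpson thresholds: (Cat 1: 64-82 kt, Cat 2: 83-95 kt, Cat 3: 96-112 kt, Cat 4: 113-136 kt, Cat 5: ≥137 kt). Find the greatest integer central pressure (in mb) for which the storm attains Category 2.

Category 2 begins at V = 83 kt.
Required ΔP = (83/6.26)^(1/0.611) = 13.259^1.637 ≈ 68.73 mb.
P_c ≤ 1008 − 68.73 = 939.27, so the highest integer P_c is 939 mb.

939 mb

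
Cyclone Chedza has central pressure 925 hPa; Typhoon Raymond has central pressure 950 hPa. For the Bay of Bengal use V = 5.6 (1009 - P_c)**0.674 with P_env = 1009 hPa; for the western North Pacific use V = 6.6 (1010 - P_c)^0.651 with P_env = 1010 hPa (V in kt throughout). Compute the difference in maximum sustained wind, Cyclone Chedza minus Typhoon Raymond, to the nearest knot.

Cyclone Chedza: ΔP = 84; V ≈ 5.6 × 84^0.674 ≈ 110.96 kt.
Typhoon Raymond: ΔP = 60; V ≈ 6.6 × 60^0.651 ≈ 94.87 kt.
Difference ≈ 110.96 − 94.87 = 16.09 → 16 kt.

16 kt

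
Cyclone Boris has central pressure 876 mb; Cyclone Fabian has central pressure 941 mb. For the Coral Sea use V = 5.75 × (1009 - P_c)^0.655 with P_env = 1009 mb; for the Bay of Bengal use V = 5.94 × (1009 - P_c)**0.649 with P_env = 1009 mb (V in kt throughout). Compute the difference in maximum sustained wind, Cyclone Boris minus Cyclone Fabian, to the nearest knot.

50 kt

Cyclone Boris: ΔP = 133; V ≈ 5.75 × 133^0.655 ≈ 141.51 kt.
Cyclone Fabian: ΔP = 68; V ≈ 5.94 × 68^0.649 ≈ 91.85 kt.
Difference ≈ 141.51 − 91.85 = 49.66 → 50 kt.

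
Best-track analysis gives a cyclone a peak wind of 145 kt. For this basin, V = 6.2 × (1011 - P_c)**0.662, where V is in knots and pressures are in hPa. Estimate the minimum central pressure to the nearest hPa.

ΔP = (V / 6.2)^(1/0.662) = (145/6.2)^1.511.
145/6.2 = 23.387; 23.387^1.511 ≈ 116.93 hPa.
P_c = 1011 − 116.93 = 894.07 ≈ 894 hPa.

894 hPa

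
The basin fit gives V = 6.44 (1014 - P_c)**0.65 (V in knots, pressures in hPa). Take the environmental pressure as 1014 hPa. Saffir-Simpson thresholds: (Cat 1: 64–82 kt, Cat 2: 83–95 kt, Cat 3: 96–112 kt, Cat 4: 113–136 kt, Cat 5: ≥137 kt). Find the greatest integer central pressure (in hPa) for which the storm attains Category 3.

950 hPa

Category 3 begins at V = 96 kt.
Required ΔP = (96/6.44)^(1/0.65) = 14.907^1.538 ≈ 63.86 hPa.
P_c ≤ 1014 − 63.86 = 950.14, so the highest integer P_c is 950 hPa.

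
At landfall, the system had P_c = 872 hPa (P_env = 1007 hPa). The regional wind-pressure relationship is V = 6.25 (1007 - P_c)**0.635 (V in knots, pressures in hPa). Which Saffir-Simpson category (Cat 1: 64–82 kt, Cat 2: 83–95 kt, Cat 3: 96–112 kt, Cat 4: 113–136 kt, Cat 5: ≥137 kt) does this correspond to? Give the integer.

5

ΔP = 1007 − 872 = 135 hPa.
V ≈ 6.25 × 135^0.635 = 6.25 × 22.53 ≈ 141 kt.
141 kt falls in the Category 5 band.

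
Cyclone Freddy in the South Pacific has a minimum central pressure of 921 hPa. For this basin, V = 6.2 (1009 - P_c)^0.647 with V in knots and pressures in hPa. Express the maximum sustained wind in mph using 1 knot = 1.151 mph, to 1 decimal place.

129.3 mph

ΔP = 1009 − 921 = 88 hPa.
V ≈ 6.2 × 88^0.647 = 6.2 × 18.117 ≈ 112.324 kt.
112.324 × 1.151 ≈ 129.28 mph → 129.3 mph.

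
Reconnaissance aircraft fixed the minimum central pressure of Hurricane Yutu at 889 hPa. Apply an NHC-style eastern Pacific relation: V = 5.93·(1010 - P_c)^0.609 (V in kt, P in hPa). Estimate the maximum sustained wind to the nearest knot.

ΔP = 1010 − 889 = 121 hPa.
121^0.609 ≈ 18.553.
V ≈ 5.93 × 18.553 ≈ 110.0 kt.

110 kt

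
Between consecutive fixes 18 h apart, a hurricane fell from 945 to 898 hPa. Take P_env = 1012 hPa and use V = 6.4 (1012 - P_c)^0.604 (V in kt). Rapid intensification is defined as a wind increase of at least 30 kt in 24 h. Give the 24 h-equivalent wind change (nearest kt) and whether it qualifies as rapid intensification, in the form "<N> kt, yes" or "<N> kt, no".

41 kt, yes

V₁: ΔP = 67, V ≈ 6.4 × 67^0.604 ≈ 81.12 kt.
V₂: ΔP = 114, V ≈ 6.4 × 114^0.604 ≈ 111.83 kt.
ΔV over 18 h = 30.71 kt → 24 h equivalent = 30.71 × 24/18 ≈ 40.95 kt.
41 kt ≥ 30 kt ⇒ rapid intensification.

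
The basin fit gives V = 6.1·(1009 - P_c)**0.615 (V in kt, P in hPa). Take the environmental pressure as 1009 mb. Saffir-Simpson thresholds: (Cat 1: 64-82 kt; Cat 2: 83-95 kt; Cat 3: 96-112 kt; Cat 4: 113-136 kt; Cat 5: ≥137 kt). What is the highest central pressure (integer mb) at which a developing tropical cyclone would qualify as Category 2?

Category 2 begins at V = 83 kt.
Required ΔP = (83/6.1)^(1/0.615) = 13.607^1.626 ≈ 69.74 mb.
P_c ≤ 1009 − 69.74 = 939.26, so the highest integer P_c is 939 mb.

939 mb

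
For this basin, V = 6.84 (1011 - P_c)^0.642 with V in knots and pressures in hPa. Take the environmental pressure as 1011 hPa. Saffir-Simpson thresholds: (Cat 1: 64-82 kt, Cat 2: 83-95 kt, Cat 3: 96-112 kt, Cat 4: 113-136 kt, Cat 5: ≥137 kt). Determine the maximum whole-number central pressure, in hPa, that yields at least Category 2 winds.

962 hPa

Category 2 begins at V = 83 kt.
Required ΔP = (83/6.84)^(1/0.642) = 12.135^1.558 ≈ 48.81 hPa.
P_c ≤ 1011 − 48.81 = 962.19, so the highest integer P_c is 962 hPa.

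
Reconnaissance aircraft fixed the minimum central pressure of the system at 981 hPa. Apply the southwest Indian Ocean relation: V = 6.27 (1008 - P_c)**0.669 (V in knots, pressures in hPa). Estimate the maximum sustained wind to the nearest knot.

ΔP = 1008 − 981 = 27 hPa.
27^0.669 ≈ 9.069.
V ≈ 6.27 × 9.069 ≈ 56.9 kt.

57 kt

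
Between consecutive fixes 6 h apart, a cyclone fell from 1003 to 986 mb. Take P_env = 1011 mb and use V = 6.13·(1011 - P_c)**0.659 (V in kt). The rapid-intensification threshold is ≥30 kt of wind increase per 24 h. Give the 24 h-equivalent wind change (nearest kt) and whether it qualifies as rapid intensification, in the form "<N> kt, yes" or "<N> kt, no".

108 kt, yes

V₁: ΔP = 8, V ≈ 6.13 × 8^0.659 ≈ 24.13 kt.
V₂: ΔP = 25, V ≈ 6.13 × 25^0.659 ≈ 51.13 kt.
ΔV over 6 h = 27.00 kt → 24 h equivalent = 27.00 × 24/6 ≈ 108.00 kt.
108 kt ≥ 30 kt ⇒ rapid intensification.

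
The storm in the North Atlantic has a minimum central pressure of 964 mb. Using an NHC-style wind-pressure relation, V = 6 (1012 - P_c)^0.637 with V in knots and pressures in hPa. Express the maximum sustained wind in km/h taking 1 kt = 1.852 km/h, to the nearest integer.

ΔP = 1012 − 964 = 48 mb.
V ≈ 6 × 48^0.637 = 6 × 11.775 ≈ 70.648 kt.
70.648 × 1.852 ≈ 130.84 km/h → 131 km/h.

131 km/h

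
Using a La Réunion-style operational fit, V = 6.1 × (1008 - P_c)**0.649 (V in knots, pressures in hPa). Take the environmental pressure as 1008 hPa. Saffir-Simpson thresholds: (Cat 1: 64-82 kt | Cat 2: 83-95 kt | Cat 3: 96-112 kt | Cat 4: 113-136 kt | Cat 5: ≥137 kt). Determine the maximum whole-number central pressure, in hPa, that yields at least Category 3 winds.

Category 3 begins at V = 96 kt.
Required ΔP = (96/6.1)^(1/0.649) = 15.738^1.541 ≈ 69.87 hPa.
P_c ≤ 1008 − 69.87 = 938.13, so the highest integer P_c is 938 hPa.

938 hPa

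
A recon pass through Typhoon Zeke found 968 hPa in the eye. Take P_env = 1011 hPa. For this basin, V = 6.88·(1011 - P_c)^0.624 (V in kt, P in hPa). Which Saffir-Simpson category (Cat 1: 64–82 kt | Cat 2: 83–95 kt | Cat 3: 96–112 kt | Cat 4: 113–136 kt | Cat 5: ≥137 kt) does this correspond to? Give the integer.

1

ΔP = 1011 − 968 = 43 hPa.
V ≈ 6.88 × 43^0.624 = 6.88 × 10.45 ≈ 72 kt.
72 kt falls in the Category 1 band.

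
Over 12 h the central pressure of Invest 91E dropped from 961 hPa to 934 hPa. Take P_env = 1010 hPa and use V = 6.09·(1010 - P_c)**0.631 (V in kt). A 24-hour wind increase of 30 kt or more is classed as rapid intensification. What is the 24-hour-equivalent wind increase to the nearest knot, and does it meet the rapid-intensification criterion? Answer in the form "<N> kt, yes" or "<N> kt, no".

45 kt, yes

V₁: ΔP = 49, V ≈ 6.09 × 49^0.631 ≈ 70.98 kt.
V₂: ΔP = 76, V ≈ 6.09 × 76^0.631 ≈ 93.63 kt.
ΔV over 12 h = 22.65 kt → 24 h equivalent = 22.65 × 24/12 ≈ 45.30 kt.
45 kt ≥ 30 kt ⇒ rapid intensification.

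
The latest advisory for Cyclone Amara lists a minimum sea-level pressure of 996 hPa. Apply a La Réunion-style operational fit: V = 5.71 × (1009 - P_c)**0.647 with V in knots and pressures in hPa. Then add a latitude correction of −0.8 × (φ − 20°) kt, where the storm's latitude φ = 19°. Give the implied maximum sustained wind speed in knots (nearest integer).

31 kt

ΔP = 1009 − 996 = 13 hPa.
13^0.647 ≈ 5.257.
V ≈ 5.71 × 5.257 ≈ 30.0 kt.
Latitude correction: −0.8 × (19 − 20) = 0.8 kt.
Corrected V ≈ 30.8 kt → 31 kt.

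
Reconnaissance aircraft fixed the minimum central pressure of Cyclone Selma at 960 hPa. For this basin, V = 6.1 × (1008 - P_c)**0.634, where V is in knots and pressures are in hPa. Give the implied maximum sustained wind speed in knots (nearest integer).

71 kt

ΔP = 1008 − 960 = 48 hPa.
48^0.634 ≈ 11.639.
V ≈ 6.1 × 11.639 ≈ 71.0 kt.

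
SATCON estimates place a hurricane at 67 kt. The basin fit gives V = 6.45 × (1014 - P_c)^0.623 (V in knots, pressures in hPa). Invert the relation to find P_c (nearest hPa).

971 hPa

ΔP = (V / 6.45)^(1/0.623) = (67/6.45)^1.605.
67/6.45 = 10.388; 10.388^1.605 ≈ 42.82 hPa.
P_c = 1014 − 42.82 = 971.18 ≈ 971 hPa.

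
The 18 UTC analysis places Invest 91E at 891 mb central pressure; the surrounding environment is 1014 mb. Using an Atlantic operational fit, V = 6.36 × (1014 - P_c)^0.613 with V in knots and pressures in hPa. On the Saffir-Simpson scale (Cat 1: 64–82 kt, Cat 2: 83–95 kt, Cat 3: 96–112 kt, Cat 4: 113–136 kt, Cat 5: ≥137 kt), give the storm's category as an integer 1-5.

4

ΔP = 1014 − 891 = 123 mb.
V ≈ 6.36 × 123^0.613 = 6.36 × 19.10 ≈ 121 kt.
121 kt falls in the Category 4 band.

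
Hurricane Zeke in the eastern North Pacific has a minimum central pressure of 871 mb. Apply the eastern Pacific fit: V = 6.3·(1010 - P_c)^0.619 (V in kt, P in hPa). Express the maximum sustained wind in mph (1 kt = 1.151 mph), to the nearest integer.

154 mph

ΔP = 1010 − 871 = 139 mb.
V ≈ 6.3 × 139^0.619 = 6.3 × 21.209 ≈ 133.619 kt.
133.619 × 1.151 ≈ 153.79 mph → 154 mph.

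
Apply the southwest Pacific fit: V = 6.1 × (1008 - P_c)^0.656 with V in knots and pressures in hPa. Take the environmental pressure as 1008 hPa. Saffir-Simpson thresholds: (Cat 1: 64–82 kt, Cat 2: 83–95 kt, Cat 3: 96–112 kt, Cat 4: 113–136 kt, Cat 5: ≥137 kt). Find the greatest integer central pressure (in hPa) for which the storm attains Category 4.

922 hPa

Category 4 begins at V = 113 kt.
Required ΔP = (113/6.1)^(1/0.656) = 18.525^1.524 ≈ 85.61 hPa.
P_c ≤ 1008 − 85.61 = 922.39, so the highest integer P_c is 922 hPa.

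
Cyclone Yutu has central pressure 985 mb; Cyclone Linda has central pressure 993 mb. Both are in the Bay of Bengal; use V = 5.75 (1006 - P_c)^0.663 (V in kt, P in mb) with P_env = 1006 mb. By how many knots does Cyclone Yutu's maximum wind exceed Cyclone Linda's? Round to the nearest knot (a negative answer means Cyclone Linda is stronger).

Cyclone Yutu: ΔP = 21; V ≈ 5.75 × 21^0.663 ≈ 43.28 kt.
Cyclone Linda: ΔP = 13; V ≈ 5.75 × 13^0.663 ≈ 31.49 kt.
Difference ≈ 43.28 − 31.49 = 11.79 → 12 kt.

12 kt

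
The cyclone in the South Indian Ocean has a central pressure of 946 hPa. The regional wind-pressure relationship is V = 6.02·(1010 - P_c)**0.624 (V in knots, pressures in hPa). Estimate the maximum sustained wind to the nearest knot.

ΔP = 1010 − 946 = 64 hPa.
64^0.624 ≈ 13.399.
V ≈ 6.02 × 13.399 ≈ 80.7 kt.

81 kt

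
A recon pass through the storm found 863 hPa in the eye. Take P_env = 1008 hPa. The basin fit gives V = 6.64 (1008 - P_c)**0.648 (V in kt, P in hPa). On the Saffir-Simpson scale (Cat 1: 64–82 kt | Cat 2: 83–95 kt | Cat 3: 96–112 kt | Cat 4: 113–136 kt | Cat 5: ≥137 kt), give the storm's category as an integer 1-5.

ΔP = 1008 − 863 = 145 hPa.
V ≈ 6.64 × 145^0.648 = 6.64 × 25.15 ≈ 167 kt.
167 kt falls in the Category 5 band.

5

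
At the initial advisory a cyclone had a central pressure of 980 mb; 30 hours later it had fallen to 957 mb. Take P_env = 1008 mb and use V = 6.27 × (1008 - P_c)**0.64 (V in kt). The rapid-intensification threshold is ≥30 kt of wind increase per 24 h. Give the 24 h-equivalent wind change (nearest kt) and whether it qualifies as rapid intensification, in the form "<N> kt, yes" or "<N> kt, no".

20 kt, no

V₁: ΔP = 28, V ≈ 6.27 × 28^0.64 ≈ 52.90 kt.
V₂: ΔP = 51, V ≈ 6.27 × 51^0.64 ≈ 77.64 kt.
ΔV over 30 h = 24.74 kt → 24 h equivalent = 24.74 × 24/30 ≈ 19.79 kt.
20 kt < 30 kt ⇒ not rapid intensification.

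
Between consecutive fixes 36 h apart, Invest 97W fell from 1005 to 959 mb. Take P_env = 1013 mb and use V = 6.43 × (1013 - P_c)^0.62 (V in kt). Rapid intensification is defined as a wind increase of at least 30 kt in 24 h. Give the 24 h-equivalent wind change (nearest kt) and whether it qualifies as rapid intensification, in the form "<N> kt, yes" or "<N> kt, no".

35 kt, yes

V₁: ΔP = 8, V ≈ 6.43 × 8^0.62 ≈ 23.34 kt.
V₂: ΔP = 54, V ≈ 6.43 × 54^0.62 ≈ 76.26 kt.
ΔV over 36 h = 52.92 kt → 24 h equivalent = 52.92 × 24/36 ≈ 35.28 kt.
35 kt ≥ 30 kt ⇒ rapid intensification.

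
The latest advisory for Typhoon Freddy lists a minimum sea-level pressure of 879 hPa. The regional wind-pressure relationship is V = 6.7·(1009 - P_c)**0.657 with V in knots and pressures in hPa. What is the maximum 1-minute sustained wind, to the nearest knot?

ΔP = 1009 − 879 = 130 hPa.
130^0.657 ≈ 24.483.
V ≈ 6.7 × 24.483 ≈ 164.0 kt.

164 kt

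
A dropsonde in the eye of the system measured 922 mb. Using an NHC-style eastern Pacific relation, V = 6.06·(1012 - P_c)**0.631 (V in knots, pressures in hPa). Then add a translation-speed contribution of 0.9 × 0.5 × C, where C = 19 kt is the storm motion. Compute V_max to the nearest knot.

112 kt

ΔP = 1012 − 922 = 90 mb.
90^0.631 ≈ 17.105.
V ≈ 6.06 × 17.105 ≈ 103.7 kt.
Translation term: 0.9 × 0.5 × 19 = 8.55 kt.
Corrected V ≈ 112.25 kt → 112 kt.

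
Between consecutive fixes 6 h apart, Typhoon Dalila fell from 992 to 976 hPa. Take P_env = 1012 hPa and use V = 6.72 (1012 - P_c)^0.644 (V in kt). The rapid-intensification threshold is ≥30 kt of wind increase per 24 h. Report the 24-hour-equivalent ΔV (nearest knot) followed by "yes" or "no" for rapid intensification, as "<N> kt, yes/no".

V₁: ΔP = 20, V ≈ 6.72 × 20^0.644 ≈ 46.26 kt.
V₂: ΔP = 36, V ≈ 6.72 × 36^0.644 ≈ 67.55 kt.
ΔV over 6 h = 21.29 kt → 24 h equivalent = 21.29 × 24/6 ≈ 85.16 kt.
85 kt ≥ 30 kt ⇒ rapid intensification.

85 kt, yes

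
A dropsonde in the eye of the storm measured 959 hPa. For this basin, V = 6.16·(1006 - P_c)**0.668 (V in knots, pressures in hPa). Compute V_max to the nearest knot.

81 kt

ΔP = 1006 − 959 = 47 hPa.
47^0.668 ≈ 13.091.
V ≈ 6.16 × 13.091 ≈ 80.6 kt.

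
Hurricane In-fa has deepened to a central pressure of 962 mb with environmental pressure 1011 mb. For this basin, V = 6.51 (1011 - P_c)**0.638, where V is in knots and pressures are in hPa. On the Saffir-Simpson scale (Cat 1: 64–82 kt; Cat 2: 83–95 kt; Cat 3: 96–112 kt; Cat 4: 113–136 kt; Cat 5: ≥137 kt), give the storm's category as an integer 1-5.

1

ΔP = 1011 − 962 = 49 mb.
V ≈ 6.51 × 49^0.638 = 6.51 × 11.98 ≈ 78 kt.
78 kt falls in the Category 1 band.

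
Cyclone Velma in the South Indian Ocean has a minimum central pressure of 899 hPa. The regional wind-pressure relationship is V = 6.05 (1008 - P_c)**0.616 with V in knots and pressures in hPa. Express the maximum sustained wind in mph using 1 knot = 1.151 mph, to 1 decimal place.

ΔP = 1008 − 899 = 109 hPa.
V ≈ 6.05 × 109^0.616 = 6.05 × 17.991 ≈ 108.845 kt.
108.845 × 1.151 ≈ 125.28 mph → 125.3 mph.

125.3 mph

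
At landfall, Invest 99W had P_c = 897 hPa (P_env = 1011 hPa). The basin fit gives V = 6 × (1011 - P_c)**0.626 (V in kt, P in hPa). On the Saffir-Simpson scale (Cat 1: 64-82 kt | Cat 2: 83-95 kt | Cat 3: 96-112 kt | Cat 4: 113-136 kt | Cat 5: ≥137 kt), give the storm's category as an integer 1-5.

4

ΔP = 1011 − 897 = 114 hPa.
V ≈ 6 × 114^0.626 = 6 × 19.39 ≈ 116 kt.
116 kt falls in the Category 4 band.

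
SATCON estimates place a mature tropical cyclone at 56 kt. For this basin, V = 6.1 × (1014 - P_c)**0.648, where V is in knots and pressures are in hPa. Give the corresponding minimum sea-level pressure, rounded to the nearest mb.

983 mb

ΔP = (V / 6.1)^(1/0.648) = (56/6.1)^1.543.
56/6.1 = 9.180; 9.180^1.543 ≈ 30.61 mb.
P_c = 1014 − 30.61 = 983.39 ≈ 983 mb.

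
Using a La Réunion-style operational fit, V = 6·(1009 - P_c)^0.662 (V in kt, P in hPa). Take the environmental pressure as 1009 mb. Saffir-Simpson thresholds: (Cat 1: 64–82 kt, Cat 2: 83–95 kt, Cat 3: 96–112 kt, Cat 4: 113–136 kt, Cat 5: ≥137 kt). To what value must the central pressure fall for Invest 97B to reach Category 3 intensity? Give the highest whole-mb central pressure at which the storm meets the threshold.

Category 3 begins at V = 96 kt.
Required ΔP = (96/6)^(1/0.662) = 16.000^1.511 ≈ 65.90 mb.
P_c ≤ 1009 − 65.90 = 943.10, so the highest integer P_c is 943 mb.

943 mb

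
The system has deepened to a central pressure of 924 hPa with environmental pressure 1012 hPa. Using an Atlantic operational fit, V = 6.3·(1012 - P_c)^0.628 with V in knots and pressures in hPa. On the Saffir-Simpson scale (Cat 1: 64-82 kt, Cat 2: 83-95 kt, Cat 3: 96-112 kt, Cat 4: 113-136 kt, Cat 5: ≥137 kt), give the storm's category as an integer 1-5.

ΔP = 1012 − 924 = 88 hPa.
V ≈ 6.3 × 88^0.628 = 6.3 × 16.64 ≈ 105 kt.
105 kt falls in the Category 3 band.

3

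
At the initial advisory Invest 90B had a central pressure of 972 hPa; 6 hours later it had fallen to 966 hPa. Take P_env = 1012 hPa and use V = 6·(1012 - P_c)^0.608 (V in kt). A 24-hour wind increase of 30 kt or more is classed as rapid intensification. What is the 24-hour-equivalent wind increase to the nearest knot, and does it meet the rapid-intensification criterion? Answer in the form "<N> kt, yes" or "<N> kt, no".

V₁: ΔP = 40, V ≈ 6 × 40^0.608 ≈ 56.52 kt.
V₂: ΔP = 46, V ≈ 6 × 46^0.608 ≈ 61.53 kt.
ΔV over 6 h = 5.01 kt → 24 h equivalent = 5.01 × 24/6 ≈ 20.04 kt.
20 kt < 30 kt ⇒ not rapid intensification.

20 kt, no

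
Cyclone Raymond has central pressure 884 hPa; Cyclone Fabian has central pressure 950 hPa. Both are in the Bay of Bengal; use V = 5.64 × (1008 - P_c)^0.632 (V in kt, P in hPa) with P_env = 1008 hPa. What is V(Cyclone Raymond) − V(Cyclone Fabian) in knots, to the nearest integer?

45 kt

Cyclone Raymond: ΔP = 124; V ≈ 5.64 × 124^0.632 ≈ 118.66 kt.
Cyclone Fabian: ΔP = 58; V ≈ 5.64 × 58^0.632 ≈ 73.41 kt.
Difference ≈ 118.66 − 73.41 = 45.25 → 45 kt.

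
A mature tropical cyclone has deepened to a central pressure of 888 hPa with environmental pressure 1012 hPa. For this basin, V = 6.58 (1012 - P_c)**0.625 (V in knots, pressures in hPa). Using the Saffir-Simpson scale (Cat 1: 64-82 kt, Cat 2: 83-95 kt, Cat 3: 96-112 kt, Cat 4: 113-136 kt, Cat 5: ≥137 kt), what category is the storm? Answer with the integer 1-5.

ΔP = 1012 − 888 = 124 hPa.
V ≈ 6.58 × 124^0.625 = 6.58 × 20.34 ≈ 134 kt.
134 kt falls in the Category 4 band.

4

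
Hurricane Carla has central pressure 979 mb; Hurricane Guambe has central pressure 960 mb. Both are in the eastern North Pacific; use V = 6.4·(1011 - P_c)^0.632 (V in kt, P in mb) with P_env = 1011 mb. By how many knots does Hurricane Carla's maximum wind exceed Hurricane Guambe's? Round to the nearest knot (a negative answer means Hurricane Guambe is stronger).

Hurricane Carla: ΔP = 32; V ≈ 6.4 × 32^0.632 ≈ 57.21 kt.
Hurricane Guambe: ΔP = 51; V ≈ 6.4 × 51^0.632 ≈ 76.80 kt.
Difference ≈ 57.21 − 76.80 = -19.59 → -20 kt.

-20 kt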